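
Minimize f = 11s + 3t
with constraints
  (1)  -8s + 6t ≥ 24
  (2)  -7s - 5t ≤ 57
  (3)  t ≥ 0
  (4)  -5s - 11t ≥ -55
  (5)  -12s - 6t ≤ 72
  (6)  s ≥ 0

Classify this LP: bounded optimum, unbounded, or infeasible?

Feasible corners and f = 11s + 3t:
  (33/59, 280/59) → f = 1203/59
  (0, 4) → f = 12
  (0, 5) → f = 15
The feasible region has finitely many vertices and no improving ray; the minimum is 12 at (0, 4).

bounded optimum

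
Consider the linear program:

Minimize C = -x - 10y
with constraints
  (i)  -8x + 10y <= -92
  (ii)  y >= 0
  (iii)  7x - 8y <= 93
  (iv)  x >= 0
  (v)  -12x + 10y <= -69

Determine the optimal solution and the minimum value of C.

Vertices and C = -x - 10y:
  (23/2, 0) → C = -23/2
  (97/3, 50/3) → C = -199
  (93/7, 0) → C = -93/7

At the optimal vertex, -8x + 10y = -92 and 7x - 8y = 93.
Solving simultaneously gives x = 97/3, y = 50/3.

x = 97/3, y = 50/3, minimum C = -199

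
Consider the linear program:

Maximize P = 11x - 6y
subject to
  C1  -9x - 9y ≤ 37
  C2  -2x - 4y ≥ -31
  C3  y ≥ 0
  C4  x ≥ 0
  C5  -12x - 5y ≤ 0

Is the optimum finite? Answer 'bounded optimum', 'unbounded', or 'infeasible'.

bounded optimum

Extreme points and P = 11x - 6y:
  (31/2, 0) → P = 341/2
  (0, 31/4) → P = -93/2
  (0, 0) → P = 0
The feasible region has finitely many vertices and no improving ray; the maximum is 341/2 at (31/2, 0).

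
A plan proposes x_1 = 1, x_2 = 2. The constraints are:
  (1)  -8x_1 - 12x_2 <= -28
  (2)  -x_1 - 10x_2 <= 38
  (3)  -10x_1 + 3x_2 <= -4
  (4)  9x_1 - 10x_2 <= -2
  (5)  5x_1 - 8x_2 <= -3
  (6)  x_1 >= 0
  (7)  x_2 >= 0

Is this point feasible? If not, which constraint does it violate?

feasible

(1): -32 ≤ -28 ✓
(2): -21 ≤ 38 ✓
(3): -4 ≤ -4 ✓
(4): -11 ≤ -2 ✓
(5): -11 ≤ -3 ✓
(6): 1 ≥ 0 ✓
(7): 2 ≥ 0 ✓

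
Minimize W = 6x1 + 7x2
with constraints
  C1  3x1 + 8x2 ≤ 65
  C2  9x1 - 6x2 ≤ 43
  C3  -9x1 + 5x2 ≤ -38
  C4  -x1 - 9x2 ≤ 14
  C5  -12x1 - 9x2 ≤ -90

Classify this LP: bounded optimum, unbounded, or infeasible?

bounded optimum

Corner points and W = 6x1 + 7x2:
  (367/45, 76/15) → W = 422/5
  (629/87, 157/29) → W = 2357/29
  (103/17, 98/51) → W = 2540/51
  (264/47, 118/47) → W = 2410/47
The feasible region has finitely many vertices and no improving ray; the minimum is 2540/51 at (103/17, 98/51).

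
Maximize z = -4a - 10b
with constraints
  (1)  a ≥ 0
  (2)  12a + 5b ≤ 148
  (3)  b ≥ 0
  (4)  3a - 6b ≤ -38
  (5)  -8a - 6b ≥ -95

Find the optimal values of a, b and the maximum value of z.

a = 0, b = 19/3, maximum z = -190/3

Extreme points and z = -4a - 10b:
  (0, 19/3) → z = -190/3
  (0, 95/6) → z = -475/3
  (57/11, 589/66) → z = -3629/33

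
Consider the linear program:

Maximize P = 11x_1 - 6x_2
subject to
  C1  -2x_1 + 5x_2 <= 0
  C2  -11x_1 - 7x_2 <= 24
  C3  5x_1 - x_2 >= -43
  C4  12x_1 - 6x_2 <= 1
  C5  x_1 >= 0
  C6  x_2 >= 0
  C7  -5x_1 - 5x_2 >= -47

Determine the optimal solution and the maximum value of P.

x_1 = 1/12, x_2 = 0, maximum P = 11/12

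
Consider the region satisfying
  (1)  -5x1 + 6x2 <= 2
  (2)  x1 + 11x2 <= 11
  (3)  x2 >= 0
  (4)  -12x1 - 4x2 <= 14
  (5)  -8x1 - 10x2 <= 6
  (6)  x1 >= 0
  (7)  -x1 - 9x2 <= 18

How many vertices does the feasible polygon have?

Intersecting each pair of boundary lines and keeping only the points that satisfy every inequality leaves:
  (44/61, 57/61)
  (0, 1/3)
  (11, 0)
  (0, 0)

4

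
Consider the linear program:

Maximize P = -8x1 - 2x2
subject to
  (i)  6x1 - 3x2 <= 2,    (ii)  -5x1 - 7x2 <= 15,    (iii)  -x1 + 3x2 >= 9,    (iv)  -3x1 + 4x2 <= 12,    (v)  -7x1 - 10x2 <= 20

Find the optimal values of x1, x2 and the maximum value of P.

x1 = 0, x2 = 3, maximum P = -6

Vertices and P = -8x1 - 2x2:
  (11/5, 56/15) → P = -376/15
  (44/15, 26/5) → P = -508/15
  (0, 3) → P = -6

The optimum lies where -x1 + 3x2 = 9 and -3x1 + 4x2 = 12.
Solving simultaneously gives x1 = 0, x2 = 3.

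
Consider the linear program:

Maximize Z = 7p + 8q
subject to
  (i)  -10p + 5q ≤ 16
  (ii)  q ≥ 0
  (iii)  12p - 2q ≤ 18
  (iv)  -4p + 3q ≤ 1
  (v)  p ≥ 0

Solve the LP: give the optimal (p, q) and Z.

p = 2, q = 3, maximum Z = 38

Feasible corners and Z = 7p + 8q:
  (3/2, 0) → Z = 21/2
  (0, 0) → Z = 0
  (2, 3) → Z = 38
  (0, 1/3) → Z = 8/3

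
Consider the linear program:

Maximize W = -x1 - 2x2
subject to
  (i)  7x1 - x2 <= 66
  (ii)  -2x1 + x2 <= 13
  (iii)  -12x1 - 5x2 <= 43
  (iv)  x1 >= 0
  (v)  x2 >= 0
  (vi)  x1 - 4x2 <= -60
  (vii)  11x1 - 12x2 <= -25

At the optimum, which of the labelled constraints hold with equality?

(ii) and (vi)

Feasible corners and W = -x1 - 2x2:
  (79/5, 223/5) → W = -105
  (12, 18) → W = -48
  (8/7, 107/7) → W = -222/7

The maximum is at (8/7, 107/7). Substituting into each constraint, equality holds for (ii) and (vi); the remaining constraints have slack.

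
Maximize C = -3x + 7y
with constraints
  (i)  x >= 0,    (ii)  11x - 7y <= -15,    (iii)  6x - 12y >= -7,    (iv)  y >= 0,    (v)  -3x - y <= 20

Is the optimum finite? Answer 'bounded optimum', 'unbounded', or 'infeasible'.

The boundaries x = 0 and 11x - 7y = -15 meet at (0, 15/7), but that point violates 6x - 12y ≥ -7. Every candidate vertex is excluded by some other constraint, so the feasible region is empty.

infeasible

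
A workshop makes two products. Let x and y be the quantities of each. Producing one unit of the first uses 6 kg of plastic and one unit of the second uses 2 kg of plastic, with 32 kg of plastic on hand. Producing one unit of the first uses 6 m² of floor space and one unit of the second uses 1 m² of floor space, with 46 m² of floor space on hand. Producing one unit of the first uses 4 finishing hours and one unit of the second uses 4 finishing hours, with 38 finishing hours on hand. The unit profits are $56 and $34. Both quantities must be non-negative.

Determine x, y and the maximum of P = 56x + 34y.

x = 13/4, y = 25/4, maximum P = 789/2

Extreme points and P = 56x + 34y:
  (0, 0) → P = 0
  (0, 19/2) → P = 323
  (16/3, 0) → P = 896/3
  (13/4, 25/4) → P = 789/2

The binding constraints are 6x + 2y = 32 and 4x + 4y = 38.
Solving simultaneously gives x = 13/4, y = 25/4.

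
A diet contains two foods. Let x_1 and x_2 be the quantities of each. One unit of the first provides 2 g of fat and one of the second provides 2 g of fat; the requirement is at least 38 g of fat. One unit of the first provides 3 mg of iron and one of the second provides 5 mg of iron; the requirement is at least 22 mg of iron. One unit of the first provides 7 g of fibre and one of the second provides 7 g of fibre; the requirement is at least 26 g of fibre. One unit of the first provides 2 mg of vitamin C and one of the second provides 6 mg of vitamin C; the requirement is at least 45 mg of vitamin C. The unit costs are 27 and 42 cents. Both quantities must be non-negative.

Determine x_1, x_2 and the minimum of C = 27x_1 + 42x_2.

x_1 = 69/4, x_2 = 7/4, minimum C = 2157/4

Feasible corners and C = 27x_1 + 42x_2:
  (0, 19) → C = 798
  (45/2, 0) → C = 1215/2
  (69/4, 7/4) → C = 2157/4
The feasible region is unbounded (it extends along (0, 1), (1, 0)), but C strictly increases along every unbounded feasible direction, so there is no improving ray and the minimum is attained at a vertex.

The binding constraints are 2x_1 + 2x_2 = 38 and 2x_1 + 6x_2 = 45.
Solving simultaneously gives x_1 = 69/4, x_2 = 7/4.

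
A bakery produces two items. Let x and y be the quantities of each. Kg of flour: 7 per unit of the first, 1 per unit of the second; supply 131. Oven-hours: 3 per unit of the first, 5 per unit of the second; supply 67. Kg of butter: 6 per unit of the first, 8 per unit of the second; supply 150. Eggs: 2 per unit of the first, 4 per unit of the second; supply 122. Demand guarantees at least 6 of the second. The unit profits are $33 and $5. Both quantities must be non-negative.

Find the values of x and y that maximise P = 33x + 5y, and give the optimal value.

x = 37/3, y = 6, maximum P = 437

Vertices and P = 33x + 5y:
  (0, 67/5) → P = 67
  (0, 6) → P = 30
  (37/3, 6) → P = 437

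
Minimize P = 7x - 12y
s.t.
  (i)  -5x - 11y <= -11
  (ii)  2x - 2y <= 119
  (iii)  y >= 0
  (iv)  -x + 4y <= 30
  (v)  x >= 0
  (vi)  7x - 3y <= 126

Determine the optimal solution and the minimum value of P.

x = 0, y = 15/2, minimum P = -90

The optimum lies where -x + 4y = 30 and x = 0.
Solving simultaneously gives x = 0, y = 15/2.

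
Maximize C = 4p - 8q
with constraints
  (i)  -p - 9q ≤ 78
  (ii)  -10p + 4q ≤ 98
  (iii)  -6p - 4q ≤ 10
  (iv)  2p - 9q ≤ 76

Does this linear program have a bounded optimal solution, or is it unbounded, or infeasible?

From the feasible point (-27/4, 61/8), moving in the direction (9, 2) keeps every constraint satisfied while C increases without bound.

unbounded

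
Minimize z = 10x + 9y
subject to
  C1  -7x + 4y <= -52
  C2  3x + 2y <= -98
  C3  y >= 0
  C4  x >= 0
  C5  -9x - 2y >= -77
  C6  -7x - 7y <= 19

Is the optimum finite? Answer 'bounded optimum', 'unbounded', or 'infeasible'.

infeasible

The boundaries -7x + 4y = -52 and y = 0 meet at (52/7, 0), but that point violates 3x + 2y ≤ -98. Every candidate vertex is excluded by some other constraint, so the feasible region is empty.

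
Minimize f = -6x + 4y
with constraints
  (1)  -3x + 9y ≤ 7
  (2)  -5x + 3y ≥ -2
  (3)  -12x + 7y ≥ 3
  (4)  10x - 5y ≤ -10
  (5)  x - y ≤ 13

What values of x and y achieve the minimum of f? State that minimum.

x = -94/5, y = -159/5, minimum f = -72/5

Feasible corners and f = -6x + 4y:
  (-11/15, 8/15) → f = 98/15
  (-11/2, -9) → f = -3
  (-94/5, -159/5) → f = -72/5
The feasible region is unbounded (it extends along (-1, -1), (-3, -1)), but f strictly increases along every unbounded feasible direction, so there is no improving ray and the minimum is attained at a vertex.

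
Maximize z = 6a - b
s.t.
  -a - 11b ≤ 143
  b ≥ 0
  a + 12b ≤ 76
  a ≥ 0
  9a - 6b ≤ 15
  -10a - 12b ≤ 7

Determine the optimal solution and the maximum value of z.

a = 106/19, b = 223/38, maximum z = 1049/38

Corner points and z = 6a - b:
  (0, 0) → z = 0
  (5/3, 0) → z = 10
  (0, 19/3) → z = -19/3
  (106/19, 223/38) → z = 1049/38

The binding constraints are a + 12b = 76 and 9a - 6b = 15.
Solving simultaneously gives a = 106/19, b = 223/38.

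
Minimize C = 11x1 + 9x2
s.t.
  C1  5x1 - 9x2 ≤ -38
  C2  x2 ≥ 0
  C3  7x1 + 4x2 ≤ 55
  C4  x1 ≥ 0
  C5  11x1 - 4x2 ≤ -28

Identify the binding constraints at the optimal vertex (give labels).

Feasible corners and C = 11x1 + 9x2:
  (0, 55/4) → C = 495/4
  (3/2, 89/8) → C = 933/8
  (0, 7) → C = 63

The minimum is at (0, 7). Substituting into each constraint, equality holds for C4 and C5; the remaining constraints have slack.

C4 and C5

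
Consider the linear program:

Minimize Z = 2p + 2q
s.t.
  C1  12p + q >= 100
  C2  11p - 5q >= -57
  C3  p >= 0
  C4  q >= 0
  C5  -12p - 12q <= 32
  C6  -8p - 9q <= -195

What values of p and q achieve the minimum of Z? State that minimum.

Corner points and Z = 2p + 2q:
  (443/71, 1784/71) → Z = 4454/71
  (141/20, 77/5) → Z = 449/10
  (195/8, 0) → Z = 195/4
The feasible region is unbounded (it extends along (5, 11), (1, 0)), but Z strictly increases along every unbounded feasible direction, so there is no improving ray and the minimum is attained at a vertex.

p = 141/20, q = 77/5, minimum Z = 449/10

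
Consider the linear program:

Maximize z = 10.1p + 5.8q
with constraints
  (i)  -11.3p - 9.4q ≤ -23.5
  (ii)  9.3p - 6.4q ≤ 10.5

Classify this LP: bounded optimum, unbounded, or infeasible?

unbounded

From the feasible point (12455/7987, 4995/7987), moving in the direction (6.4, 9.3) keeps every constraint satisfied while z increases without bound.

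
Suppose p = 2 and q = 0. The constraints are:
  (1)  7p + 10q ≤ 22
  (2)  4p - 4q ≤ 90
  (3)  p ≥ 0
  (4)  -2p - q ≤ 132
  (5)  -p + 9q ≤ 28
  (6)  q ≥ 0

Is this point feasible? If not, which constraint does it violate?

feasible

(1): 14 ≤ 22 ✓
(2): 8 ≤ 90 ✓
(3): 2 ≥ 0 ✓
(4): -4 ≤ 132 ✓
(5): -2 ≤ 28 ✓
(6): 0 ≥ 0 ✓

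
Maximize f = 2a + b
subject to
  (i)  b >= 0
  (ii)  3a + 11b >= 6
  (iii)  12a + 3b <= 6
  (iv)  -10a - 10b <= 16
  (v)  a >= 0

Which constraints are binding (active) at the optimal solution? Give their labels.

(iii) and (v)

Corner points and f = 2a + b:
  (16/41, 18/41) → f = 50/41
  (0, 6/11) → f = 6/11
  (0, 2) → f = 2

The maximum is at (0, 2). Substituting into each constraint, equality holds for (iii) and (v); the remaining constraints have slack.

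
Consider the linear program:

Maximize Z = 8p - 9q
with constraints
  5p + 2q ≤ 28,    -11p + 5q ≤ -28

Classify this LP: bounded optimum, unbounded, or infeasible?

From the feasible point (196/47, 168/47), moving in the direction (-5, -11) keeps every constraint satisfied while Z increases without bound.

unbounded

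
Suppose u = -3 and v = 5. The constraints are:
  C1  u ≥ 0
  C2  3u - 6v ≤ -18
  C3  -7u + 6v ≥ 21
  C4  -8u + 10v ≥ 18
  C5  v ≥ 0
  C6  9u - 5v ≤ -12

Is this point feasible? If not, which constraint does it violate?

Constraint C1: u = -3, which is not ≥ 0. All other constraints are satisfied.

not feasible — violates C1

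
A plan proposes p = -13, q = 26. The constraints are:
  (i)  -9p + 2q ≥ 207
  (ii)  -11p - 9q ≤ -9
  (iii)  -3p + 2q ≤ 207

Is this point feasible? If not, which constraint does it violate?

Constraint (i): -9p + 2q = 169, which is not ≥ 207. All other constraints are satisfied.

not feasible — violates (i)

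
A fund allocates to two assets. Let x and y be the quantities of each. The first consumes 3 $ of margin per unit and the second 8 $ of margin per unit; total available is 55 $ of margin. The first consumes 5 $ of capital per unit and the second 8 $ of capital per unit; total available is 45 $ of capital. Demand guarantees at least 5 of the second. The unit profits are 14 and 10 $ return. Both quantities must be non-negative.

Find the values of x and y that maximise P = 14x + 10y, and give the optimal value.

x = 1, y = 5, maximum P = 64

Corner points and P = 14x + 10y:
  (0, 45/8) → P = 225/4
  (0, 5) → P = 50
  (1, 5) → P = 64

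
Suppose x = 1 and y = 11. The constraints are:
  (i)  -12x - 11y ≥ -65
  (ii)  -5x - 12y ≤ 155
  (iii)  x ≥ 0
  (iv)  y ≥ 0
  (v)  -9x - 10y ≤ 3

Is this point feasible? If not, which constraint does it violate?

not feasible — violates (i)

Constraint (i): -12x - 11y = -133, which is not ≥ -65. All other constraints are satisfied.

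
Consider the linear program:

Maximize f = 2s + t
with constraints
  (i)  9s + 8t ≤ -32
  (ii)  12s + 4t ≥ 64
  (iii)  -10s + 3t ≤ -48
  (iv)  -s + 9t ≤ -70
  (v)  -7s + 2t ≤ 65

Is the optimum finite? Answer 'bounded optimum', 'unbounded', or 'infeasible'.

unbounded

From the feasible point (32/3, -16), moving in the direction (8, -9) keeps every constraint satisfied while f increases without bound.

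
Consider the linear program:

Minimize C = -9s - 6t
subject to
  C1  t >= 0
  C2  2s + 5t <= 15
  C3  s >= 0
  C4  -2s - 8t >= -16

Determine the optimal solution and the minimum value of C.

Extreme points and C = -9s - 6t:
  (15/2, 0) → C = -135/2
  (0, 0) → C = 0
  (20/3, 1/3) → C = -62
  (0, 2) → C = -12

The optimum lies where t = 0 and 2s + 5t = 15.
Solving simultaneously gives s = 15/2, t = 0.

s = 15/2, t = 0, minimum C = -135/2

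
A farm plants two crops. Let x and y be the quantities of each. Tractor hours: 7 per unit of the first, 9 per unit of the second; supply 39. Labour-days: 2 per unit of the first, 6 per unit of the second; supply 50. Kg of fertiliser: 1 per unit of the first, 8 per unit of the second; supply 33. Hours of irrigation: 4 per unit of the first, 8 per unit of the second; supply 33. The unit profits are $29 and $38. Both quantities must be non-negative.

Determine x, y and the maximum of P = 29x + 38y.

Feasible corners and P = 29x + 38y:
  (0, 0) → P = 0
  (0, 33/8) → P = 627/4
  (39/7, 0) → P = 1131/7
  (3/4, 15/4) → P = 657/4

x = 3/4, y = 15/4, maximum P = 657/4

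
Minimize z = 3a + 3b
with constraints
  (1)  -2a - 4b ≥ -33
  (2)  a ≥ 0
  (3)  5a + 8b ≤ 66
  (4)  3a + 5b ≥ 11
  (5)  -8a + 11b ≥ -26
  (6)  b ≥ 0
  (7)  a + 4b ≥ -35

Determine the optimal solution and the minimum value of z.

a = 0, b = 11/5, minimum z = 33/5

At the optimal vertex, a = 0 and 3a + 5b = 11.
Solving simultaneously gives a = 0, b = 11/5.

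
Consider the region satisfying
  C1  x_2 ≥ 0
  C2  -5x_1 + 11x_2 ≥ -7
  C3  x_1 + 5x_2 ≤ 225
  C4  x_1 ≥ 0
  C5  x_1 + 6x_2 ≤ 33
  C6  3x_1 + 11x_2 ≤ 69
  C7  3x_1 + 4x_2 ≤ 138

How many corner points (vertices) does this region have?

Pairwise boundary intersections that survive every other constraint:
  (7/5, 0)
  (0, 0)
  (19/2, 81/22)
  (0, 11/2)
  (51/7, 30/7)

5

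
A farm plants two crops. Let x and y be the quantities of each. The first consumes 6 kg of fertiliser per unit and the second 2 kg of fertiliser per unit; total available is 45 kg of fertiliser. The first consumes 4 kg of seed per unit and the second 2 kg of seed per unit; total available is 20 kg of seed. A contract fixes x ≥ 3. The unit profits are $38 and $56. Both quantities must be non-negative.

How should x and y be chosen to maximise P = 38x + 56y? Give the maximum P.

x = 3, y = 4, maximum P = 338

Vertices and P = 38x + 56y:
  (5, 0) → P = 190
  (3, 0) → P = 114
  (3, 4) → P = 338

The binding constraints are 4x + 2y = 20 and x = 3.
Solving simultaneously gives x = 3, y = 4.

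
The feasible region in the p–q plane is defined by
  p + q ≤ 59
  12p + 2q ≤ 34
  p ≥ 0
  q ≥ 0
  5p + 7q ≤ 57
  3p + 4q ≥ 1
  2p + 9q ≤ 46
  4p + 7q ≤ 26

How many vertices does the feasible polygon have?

The feasible vertices (each the meet of two boundaries and inside every other half-plane) are:
  (17/6, 0)
  (93/38, 44/19)
  (0, 1/4)
  (0, 26/7)
  (1/3, 0)

5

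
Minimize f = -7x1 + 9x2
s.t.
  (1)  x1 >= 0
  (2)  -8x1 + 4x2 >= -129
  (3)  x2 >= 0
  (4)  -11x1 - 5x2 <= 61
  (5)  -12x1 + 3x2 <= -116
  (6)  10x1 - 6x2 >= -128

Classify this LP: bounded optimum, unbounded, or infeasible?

Extreme points and f = -7x1 + 9x2:
  (129/8, 0) → f = -903/8
  (643/4, 1157/4) → f = 1478
  (29/3, 0) → f = -203/3
  (180/7, 1348/21) → f = 2784/7
The feasible region has finitely many vertices and no improving ray; the minimum is -903/8 at (129/8, 0).

bounded optimum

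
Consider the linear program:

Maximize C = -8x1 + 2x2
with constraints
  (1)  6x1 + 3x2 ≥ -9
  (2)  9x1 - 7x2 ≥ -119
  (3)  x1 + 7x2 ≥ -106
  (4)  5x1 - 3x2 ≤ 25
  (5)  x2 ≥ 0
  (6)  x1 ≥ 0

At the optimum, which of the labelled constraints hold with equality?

Corner points and C = -8x1 + 2x2:
  (133/2, 205/2) → C = -327
  (0, 17) → C = 34
  (5, 0) → C = -40
  (0, 0) → C = 0

The maximum is at (0, 17). Substituting into each constraint, equality holds for (2) and (6); the remaining constraints have slack.

(2) and (6)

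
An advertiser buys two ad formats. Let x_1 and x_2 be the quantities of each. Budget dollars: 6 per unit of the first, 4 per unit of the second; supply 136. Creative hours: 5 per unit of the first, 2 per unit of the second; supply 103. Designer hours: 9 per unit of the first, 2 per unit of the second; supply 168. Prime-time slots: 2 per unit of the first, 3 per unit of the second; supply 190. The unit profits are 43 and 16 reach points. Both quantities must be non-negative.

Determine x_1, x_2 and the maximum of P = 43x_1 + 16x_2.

x_1 = 50/3, x_2 = 9, maximum P = 2582/3

Corner points and P = 43x_1 + 16x_2:
  (0, 0) → P = 0
  (0, 34) → P = 544
  (56/3, 0) → P = 2408/3
  (50/3, 9) → P = 2582/3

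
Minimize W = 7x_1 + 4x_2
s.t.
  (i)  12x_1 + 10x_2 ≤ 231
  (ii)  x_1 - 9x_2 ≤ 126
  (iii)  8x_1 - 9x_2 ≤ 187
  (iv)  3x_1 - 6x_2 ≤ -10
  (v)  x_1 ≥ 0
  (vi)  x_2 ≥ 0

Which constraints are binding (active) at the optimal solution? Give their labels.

(iv) and (v)

Corner points and W = 7x_1 + 4x_2:
  (643/51, 271/34) → W = 6127/51
  (0, 231/10) → W = 462/5
  (0, 5/3) → W = 20/3

The minimum is at (0, 5/3). Substituting into each constraint, equality holds for (iv) and (v); the remaining constraints have slack.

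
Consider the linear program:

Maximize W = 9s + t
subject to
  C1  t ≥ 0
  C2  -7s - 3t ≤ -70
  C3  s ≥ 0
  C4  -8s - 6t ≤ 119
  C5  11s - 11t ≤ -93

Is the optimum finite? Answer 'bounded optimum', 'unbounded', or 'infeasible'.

unbounded

From the feasible point (0, 70/3), moving in the direction (0, 1) keeps every constraint satisfied while W increases without bound.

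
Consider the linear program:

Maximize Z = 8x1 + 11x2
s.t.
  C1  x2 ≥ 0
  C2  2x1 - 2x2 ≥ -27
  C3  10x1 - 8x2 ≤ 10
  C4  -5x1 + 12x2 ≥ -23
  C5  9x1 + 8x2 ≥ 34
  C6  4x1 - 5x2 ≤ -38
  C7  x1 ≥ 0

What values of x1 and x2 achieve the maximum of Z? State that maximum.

Corner points and Z = 8x1 + 11x2:
  (59, 145/2) → Z = 2539/2
  (0, 27/2) → Z = 297/2
  (59/3, 70/3) → Z = 414
  (0, 38/5) → Z = 418/5

x1 = 59, x2 = 145/2, maximum Z = 2539/2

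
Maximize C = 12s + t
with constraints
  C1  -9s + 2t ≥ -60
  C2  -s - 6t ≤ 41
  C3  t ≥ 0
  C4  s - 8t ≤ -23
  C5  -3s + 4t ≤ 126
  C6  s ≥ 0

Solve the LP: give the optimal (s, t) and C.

s = 82/5, t = 219/5, maximum C = 1203/5

Vertices and C = 12s + t:
  (263/35, 267/70) → C = 6579/70
  (82/5, 219/5) → C = 1203/5
  (0, 23/8) → C = 23/8
  (0, 63/2) → C = 63/2

The optimum lies where -9s + 2t = -60 and -3s + 4t = 126.
Solving simultaneously gives s = 82/5, t = 219/5.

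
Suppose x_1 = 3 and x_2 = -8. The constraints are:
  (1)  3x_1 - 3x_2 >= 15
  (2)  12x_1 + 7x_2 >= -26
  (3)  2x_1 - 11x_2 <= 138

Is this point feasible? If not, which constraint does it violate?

(1): 33 ≥ 15 ✓
(2): -20 ≥ -26 ✓
(3): 94 ≤ 138 ✓

feasible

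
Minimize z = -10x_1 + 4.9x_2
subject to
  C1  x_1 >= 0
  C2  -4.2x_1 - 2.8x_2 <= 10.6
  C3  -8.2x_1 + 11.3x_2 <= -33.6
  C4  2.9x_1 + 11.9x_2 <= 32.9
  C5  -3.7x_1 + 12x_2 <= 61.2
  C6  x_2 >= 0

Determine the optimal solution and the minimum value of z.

x_1 = 329/29, x_2 = 0, minimum z = -3290/29

The optimum lies where 2.9x_1 + 11.9x_2 = 32.9 and x_2 = 0.
Solving simultaneously gives x_1 = 329/29, x_2 = 0.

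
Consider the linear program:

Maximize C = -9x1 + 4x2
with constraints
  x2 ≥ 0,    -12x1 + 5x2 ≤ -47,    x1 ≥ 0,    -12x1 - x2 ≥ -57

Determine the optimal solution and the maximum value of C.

x1 = 83/18, x2 = 5/3, maximum C = -209/6

Extreme points and C = -9x1 + 4x2:
  (47/12, 0) → C = -141/4
  (19/4, 0) → C = -171/4
  (83/18, 5/3) → C = -209/6

The optimum lies where -12x1 + 5x2 = -47 and -12x1 - x2 = -57.
Solving simultaneously gives x1 = 83/18, x2 = 5/3.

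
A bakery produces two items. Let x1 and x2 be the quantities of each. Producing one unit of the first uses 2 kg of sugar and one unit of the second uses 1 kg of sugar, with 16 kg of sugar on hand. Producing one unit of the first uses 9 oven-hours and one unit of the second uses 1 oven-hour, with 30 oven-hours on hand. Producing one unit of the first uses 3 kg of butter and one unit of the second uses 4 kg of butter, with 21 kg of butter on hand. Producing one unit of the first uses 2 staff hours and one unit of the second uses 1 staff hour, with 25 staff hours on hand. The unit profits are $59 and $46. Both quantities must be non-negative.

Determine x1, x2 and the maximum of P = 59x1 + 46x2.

Extreme points and P = 59x1 + 46x2:
  (0, 0) → P = 0
  (0, 21/4) → P = 483/2
  (10/3, 0) → P = 590/3
  (3, 3) → P = 315

The optimum lies where 9x1 + x2 = 30 and 3x1 + 4x2 = 21.
Solving simultaneously gives x1 = 3, x2 = 3.

x1 = 3, x2 = 3, maximum P = 315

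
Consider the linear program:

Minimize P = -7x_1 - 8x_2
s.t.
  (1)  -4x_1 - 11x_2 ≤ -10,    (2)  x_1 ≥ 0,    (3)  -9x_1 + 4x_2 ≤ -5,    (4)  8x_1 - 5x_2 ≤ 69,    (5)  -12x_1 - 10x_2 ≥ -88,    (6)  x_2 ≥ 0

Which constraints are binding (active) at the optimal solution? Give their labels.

(3) and (5)

Vertices and P = -7x_1 - 8x_2:
  (19/23, 14/23) → P = -245/23
  (5/2, 0) → P = -35/2
  (67/23, 122/23) → P = -1445/23
  (22/3, 0) → P = -154/3

The minimum is at (67/23, 122/23). Substituting into each constraint, equality holds for (3) and (5); the remaining constraints have slack.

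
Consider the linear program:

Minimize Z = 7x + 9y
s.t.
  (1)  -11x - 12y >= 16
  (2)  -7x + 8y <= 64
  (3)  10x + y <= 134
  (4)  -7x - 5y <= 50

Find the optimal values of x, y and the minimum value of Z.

Extreme points and Z = 7x + 9y:
  (-224/43, 148/43) → Z = -236/43
  (1624/109, -1634/109) → Z = -3338/109
  (-720/91, 14/13) → Z = -594/13
  (720/43, -1438/43) → Z = -7902/43

x = 720/43, y = -1438/43, minimum Z = -7902/43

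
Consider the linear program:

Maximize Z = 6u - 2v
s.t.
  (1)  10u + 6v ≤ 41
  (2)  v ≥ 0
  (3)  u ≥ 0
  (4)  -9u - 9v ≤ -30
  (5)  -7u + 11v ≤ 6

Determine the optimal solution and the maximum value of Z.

Corner points and Z = 6u - 2v:
  (41/10, 0) → Z = 123/5
  (415/152, 347/152) → Z = 449/38
  (10/3, 0) → Z = 20
  (46/27, 44/27) → Z = 188/27

At the optimal vertex, 10u + 6v = 41 and v = 0.
Solving simultaneously gives u = 41/10, v = 0.

u = 41/10, v = 0, maximum Z = 123/5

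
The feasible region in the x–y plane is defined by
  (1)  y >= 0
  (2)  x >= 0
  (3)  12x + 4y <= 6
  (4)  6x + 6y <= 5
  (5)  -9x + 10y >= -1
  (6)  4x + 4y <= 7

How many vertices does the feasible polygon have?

5

Pairwise boundary intersections that survive every other constraint:
  (0, 0)
  (1/9, 0)
  (0, 5/6)
  (1/3, 1/2)
  (16/39, 7/26)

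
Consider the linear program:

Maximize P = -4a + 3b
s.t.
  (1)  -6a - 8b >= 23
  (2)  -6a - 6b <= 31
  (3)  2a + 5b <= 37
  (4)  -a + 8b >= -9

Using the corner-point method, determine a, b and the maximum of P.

a = -55/6, b = 4, maximum P = 146/3

Extreme points and P = -4a + 3b:
  (-55/6, 4) → P = 146/3
  (-2, -11/8) → P = 31/8
  (-97/27, -85/54) → P = 521/54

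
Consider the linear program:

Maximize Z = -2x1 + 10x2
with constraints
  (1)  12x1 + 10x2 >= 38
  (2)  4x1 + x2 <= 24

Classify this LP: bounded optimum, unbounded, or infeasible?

unbounded

From the feasible point (101/14, -34/7), moving in the direction (-10, 12) keeps every constraint satisfied while Z increases without bound.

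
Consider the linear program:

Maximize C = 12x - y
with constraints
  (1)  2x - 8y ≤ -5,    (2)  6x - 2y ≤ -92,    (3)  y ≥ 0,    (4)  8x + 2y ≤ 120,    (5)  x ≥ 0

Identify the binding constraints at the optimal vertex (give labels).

(2) and (4)

Extreme points and C = 12x - y:
  (2, 52) → C = -28
  (0, 46) → C = -46
  (0, 60) → C = -60

The maximum is at (2, 52). Substituting into each constraint, equality holds for (2) and (4); the remaining constraints have slack.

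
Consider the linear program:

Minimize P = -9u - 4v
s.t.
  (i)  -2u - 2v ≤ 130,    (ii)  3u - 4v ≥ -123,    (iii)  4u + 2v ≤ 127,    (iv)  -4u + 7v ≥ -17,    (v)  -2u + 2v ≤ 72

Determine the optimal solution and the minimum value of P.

u = 923/36, v = 110/9, minimum P = -10067/36

Vertices and P = -9u - 4v:
  (-438/11, -277/11) → P = 5050/11
  (-101/2, -29/2) → P = 1025/2
  (131/11, 873/22) → P = -2925/11
  (-21, 15) → P = 129
  (923/36, 110/9) → P = -10067/36

At the optimal vertex, 4u + 2v = 127 and -4u + 7v = -17.
Solving simultaneously gives u = 923/36, v = 110/9.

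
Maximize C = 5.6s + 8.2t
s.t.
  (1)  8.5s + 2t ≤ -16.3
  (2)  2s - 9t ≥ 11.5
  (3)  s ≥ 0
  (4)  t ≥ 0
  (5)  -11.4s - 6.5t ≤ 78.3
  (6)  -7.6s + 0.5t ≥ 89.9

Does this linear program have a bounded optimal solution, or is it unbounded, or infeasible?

The boundaries -11.4s - 6.5t = 78.3 and -7.6s + 0.5t = 89.9 meet at (-215/19, 7.8), but that point violates 2s - 9t ≥ 11.5. Every candidate vertex is excluded by some other constraint, so the feasible region is empty.

infeasible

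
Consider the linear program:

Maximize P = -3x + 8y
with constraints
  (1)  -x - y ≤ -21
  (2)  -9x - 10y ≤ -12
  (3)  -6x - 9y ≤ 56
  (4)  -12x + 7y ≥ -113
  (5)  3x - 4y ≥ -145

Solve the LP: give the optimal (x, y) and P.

Feasible corners and P = -3x + 8y:
  (260/19, 139/19) → P = 332/19
  (-61/7, 208/7) → P = 1847/7
  (163/3, 77) → P = 453

The optimum lies where -12x + 7y = -113 and 3x - 4y = -145.
Solving simultaneously gives x = 163/3, y = 77.

x = 163/3, y = 77, maximum P = 453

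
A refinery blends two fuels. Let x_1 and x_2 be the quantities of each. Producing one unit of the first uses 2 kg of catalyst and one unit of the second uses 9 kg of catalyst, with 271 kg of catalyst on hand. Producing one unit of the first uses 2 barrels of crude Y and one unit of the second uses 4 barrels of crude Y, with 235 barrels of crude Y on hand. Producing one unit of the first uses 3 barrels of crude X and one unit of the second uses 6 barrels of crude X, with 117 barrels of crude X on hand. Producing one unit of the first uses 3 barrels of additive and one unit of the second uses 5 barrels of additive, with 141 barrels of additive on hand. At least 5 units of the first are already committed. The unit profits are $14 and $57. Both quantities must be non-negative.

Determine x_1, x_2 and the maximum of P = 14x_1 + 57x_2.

x_1 = 5, x_2 = 17, maximum P = 1039

Vertices and P = 14x_1 + 57x_2:
  (39, 0) → P = 546
  (5, 0) → P = 70
  (5, 17) → P = 1039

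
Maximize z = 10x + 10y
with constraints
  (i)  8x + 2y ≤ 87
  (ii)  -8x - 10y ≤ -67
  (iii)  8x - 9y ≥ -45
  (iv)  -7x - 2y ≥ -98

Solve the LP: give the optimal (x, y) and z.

Corner points and z = 10x + 10y:
  (23/2, -5/2) → z = 90
  (63/8, 12) → z = 795/4
  (153/152, 112/19) → z = 5245/76

At the optimal vertex, 8x + 2y = 87 and 8x - 9y = -45.
Solving simultaneously gives x = 63/8, y = 12.

x = 63/8, y = 12, maximum z = 795/4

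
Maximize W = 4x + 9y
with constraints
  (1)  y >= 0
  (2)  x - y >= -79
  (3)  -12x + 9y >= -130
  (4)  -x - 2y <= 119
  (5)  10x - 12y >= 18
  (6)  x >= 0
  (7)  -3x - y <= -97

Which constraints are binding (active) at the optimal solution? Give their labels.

(3) and (5)

Corner points and W = 4x + 9y:
  (233/9, 542/27) → W = 2558/9
  (1003/39, 258/13) → W = 10978/39
  (591/23, 458/23) → W = 282

The maximum is at (233/9, 542/27). Substituting into each constraint, equality holds for (3) and (5); the remaining constraints have slack.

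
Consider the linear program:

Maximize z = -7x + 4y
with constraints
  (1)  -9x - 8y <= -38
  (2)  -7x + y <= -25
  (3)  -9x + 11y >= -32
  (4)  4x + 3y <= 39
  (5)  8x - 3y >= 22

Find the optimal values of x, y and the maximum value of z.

x = 61/12, y = 56/9, maximum z = -385/36

Corner points and z = -7x + 4y:
  (238/65, 41/65) → z = -1502/65
  (674/171, 6/19) → z = -4502/171
  (53/13, 46/13) → z = -187/13
  (525/71, 223/71) → z = -2783/71
  (61/12, 56/9) → z = -385/36

The optimum lies where 4x + 3y = 39 and 8x - 3y = 22.
Solving simultaneously gives x = 61/12, y = 56/9.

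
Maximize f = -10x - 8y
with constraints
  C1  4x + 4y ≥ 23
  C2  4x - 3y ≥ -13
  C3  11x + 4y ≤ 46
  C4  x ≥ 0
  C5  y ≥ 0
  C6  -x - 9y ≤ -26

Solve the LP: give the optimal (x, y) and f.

x = 17/28, y = 36/7, maximum f = -661/14

Feasible corners and f = -10x - 8y:
  (17/28, 36/7) → f = -661/14
  (103/32, 81/32) → f = -839/16
  (86/49, 327/49) → f = -3476/49
  (62/19, 48/19) → f = -1004/19

The optimum lies where 4x + 4y = 23 and 4x - 3y = -13.
Solving simultaneously gives x = 17/28, y = 36/7.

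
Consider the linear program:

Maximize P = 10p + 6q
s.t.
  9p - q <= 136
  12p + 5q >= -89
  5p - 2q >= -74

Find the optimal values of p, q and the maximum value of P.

Feasible corners and P = 10p + 6q:
  (197/19, -811/19) → P = -2896/19
  (346/13, 1346/13) → P = 11536/13
  (-548/49, 443/49) → P = -2822/49

The binding constraints are 9p - q = 136 and 5p - 2q = -74.
Solving simultaneously gives p = 346/13, q = 1346/13.

p = 346/13, q = 1346/13, maximum P = 11536/13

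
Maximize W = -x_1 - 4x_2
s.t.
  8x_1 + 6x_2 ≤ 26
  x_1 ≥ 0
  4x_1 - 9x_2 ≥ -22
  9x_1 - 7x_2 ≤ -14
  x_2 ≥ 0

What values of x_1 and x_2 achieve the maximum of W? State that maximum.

Extreme points and W = -x_1 - 4x_2:
  (0, 22/9) → W = -88/9
  (0, 2) → W = -8
  (28/53, 142/53) → W = -596/53

The optimum lies where x_1 = 0 and 9x_1 - 7x_2 = -14.
Solving simultaneously gives x_1 = 0, x_2 = 2.

x_1 = 0, x_2 = 2, maximum W = -8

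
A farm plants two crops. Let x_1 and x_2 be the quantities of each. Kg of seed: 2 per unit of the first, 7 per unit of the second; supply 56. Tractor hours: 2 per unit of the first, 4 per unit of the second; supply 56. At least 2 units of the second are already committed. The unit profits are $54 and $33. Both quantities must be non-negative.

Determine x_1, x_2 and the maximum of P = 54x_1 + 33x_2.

x_1 = 21, x_2 = 2, maximum P = 1200

Feasible corners and P = 54x_1 + 33x_2:
  (0, 8) → P = 264
  (0, 2) → P = 66
  (21, 2) → P = 1200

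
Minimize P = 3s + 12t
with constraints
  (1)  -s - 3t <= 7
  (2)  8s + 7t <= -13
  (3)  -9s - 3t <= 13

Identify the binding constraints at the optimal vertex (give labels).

(1) and (2)

Extreme points and P = 3s + 12t:
  (10/17, -43/17) → P = -486/17
  (-3/4, -25/12) → P = -109/4
  (-4/3, -1/3) → P = -8

The minimum is at (10/17, -43/17). Substituting into each constraint, equality holds for (1) and (2); the remaining constraints have slack.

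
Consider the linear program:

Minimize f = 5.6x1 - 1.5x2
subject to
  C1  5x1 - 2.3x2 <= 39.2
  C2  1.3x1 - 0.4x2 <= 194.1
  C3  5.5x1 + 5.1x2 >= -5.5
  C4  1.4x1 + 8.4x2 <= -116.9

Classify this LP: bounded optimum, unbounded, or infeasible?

The boundaries 5x1 - 2.3x2 = 39.2 and 1.3x1 - 0.4x2 = 194.1 meet at (43075/99, 91954/99), but that point violates 1.4x1 + 8.4x2 ≤ -116.9. Every candidate vertex is excluded by some other constraint, so the feasible region is empty.

infeasible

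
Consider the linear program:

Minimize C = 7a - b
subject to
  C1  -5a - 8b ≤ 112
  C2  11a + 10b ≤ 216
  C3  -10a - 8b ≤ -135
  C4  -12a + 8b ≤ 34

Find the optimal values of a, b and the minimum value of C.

a = 101/22, b = 245/22, minimum C = 21

Corner points and C = 7a - b:
  (1424/19, -1156/19) → C = 11124/19
  (247/5, -359/8) → C = 15627/40
  (347/52, 1483/104) → C = 3375/104
  (101/22, 245/22) → C = 21

The optimum lies where -10a - 8b = -135 and -12a + 8b = 34.
Solving simultaneously gives a = 101/22, b = 245/22.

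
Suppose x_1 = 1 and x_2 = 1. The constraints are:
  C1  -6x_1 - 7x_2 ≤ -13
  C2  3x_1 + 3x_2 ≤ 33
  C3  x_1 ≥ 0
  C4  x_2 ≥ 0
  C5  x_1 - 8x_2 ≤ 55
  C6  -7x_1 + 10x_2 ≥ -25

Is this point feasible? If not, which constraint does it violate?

C1: -13 ≤ -13 ✓
C2: 6 ≤ 33 ✓
C3: 1 ≥ 0 ✓
C4: 1 ≥ 0 ✓
C5: -7 ≤ 55 ✓
C6: 3 ≥ -25 ✓

feasible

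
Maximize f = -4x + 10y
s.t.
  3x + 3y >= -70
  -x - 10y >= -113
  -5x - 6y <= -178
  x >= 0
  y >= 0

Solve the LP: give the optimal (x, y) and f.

Extreme points and f = -4x + 10y:
  (551/22, 387/44) → f = -269/22
  (113, 0) → f = -452
  (178/5, 0) → f = -712/5

x = 551/22, y = 387/44, maximum f = -269/22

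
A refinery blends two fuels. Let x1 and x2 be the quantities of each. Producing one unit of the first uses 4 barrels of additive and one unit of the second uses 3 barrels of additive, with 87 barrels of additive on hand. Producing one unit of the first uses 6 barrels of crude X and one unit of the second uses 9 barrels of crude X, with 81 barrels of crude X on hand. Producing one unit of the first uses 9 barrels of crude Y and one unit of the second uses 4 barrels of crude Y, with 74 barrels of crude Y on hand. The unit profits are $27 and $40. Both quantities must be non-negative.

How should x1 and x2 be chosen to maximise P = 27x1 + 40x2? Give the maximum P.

x1 = 6, x2 = 5, maximum P = 362

Extreme points and P = 27x1 + 40x2:
  (0, 0) → P = 0
  (0, 9) → P = 360
  (74/9, 0) → P = 222
  (6, 5) → P = 362

At the optimal vertex, 6x1 + 9x2 = 81 and 9x1 + 4x2 = 74.
Solving simultaneously gives x1 = 6, x2 = 5.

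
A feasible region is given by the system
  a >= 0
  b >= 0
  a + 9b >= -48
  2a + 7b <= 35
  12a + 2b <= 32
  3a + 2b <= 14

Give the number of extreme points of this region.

Pairwise boundary intersections that survive every other constraint:
  (0, 0)
  (0, 5)
  (8/3, 0)
  (28/17, 77/17)
  (2, 4)

5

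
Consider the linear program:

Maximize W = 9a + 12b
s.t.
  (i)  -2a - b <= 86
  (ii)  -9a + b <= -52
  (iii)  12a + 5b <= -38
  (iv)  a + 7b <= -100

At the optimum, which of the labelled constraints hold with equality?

Extreme points and W = 9a + 12b:
  (-34/11, -878/11) → W = -10842/11
  (196, -478) → W = -3972
  (74/19, -322/19) → W = -3198/19

The maximum is at (74/19, -322/19). Substituting into each constraint, equality holds for (ii) and (iii); the remaining constraints have slack.

(ii) and (iii)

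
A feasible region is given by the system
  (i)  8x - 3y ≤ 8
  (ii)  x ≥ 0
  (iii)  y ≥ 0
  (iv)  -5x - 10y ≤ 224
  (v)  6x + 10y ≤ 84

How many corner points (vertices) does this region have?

Intersecting each pair of boundary lines and keeping only the points that satisfy every inequality leaves:
  (1, 0)
  (166/49, 312/49)
  (0, 0)
  (0, 42/5)

4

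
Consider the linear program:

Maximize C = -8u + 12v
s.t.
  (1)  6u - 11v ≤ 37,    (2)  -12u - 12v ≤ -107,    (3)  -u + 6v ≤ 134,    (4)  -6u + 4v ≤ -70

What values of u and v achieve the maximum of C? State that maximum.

u = 239/8, v = 437/16, maximum C = 355/4

Vertices and C = -8u + 12v:
  (1696/25, 841/25) → C = -3476/25
  (311/21, 33/7) → C = -1300/21
  (239/8, 437/16) → C = 355/4

At the optimal vertex, -u + 6v = 134 and -6u + 4v = -70.
Solving simultaneously gives u = 239/8, v = 437/16.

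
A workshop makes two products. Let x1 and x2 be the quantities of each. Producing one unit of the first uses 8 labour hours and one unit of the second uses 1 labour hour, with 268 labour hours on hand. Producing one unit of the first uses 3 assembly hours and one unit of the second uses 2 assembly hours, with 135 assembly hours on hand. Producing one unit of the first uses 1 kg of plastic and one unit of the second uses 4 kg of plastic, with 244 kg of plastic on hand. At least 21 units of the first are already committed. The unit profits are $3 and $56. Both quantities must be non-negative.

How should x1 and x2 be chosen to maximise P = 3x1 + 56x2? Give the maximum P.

x1 = 21, x2 = 36, maximum P = 2079

Vertices and P = 3x1 + 56x2:
  (67/2, 0) → P = 201/2
  (21, 0) → P = 63
  (401/13, 276/13) → P = 16659/13
  (21, 36) → P = 2079

The optimum lies where 3x1 + 2x2 = 135 and x1 = 21.
Solving simultaneously gives x1 = 21, x2 = 36.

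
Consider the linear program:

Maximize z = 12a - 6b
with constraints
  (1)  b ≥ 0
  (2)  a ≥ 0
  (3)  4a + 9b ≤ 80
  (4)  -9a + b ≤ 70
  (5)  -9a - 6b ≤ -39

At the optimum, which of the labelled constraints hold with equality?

(1) and (3)

Extreme points and z = 12a - 6b:
  (20, 0) → z = 240
  (13/3, 0) → z = 52
  (0, 80/9) → z = -160/3
  (0, 13/2) → z = -39

The maximum is at (20, 0). Substituting into each constraint, equality holds for (1) and (3); the remaining constraints have slack.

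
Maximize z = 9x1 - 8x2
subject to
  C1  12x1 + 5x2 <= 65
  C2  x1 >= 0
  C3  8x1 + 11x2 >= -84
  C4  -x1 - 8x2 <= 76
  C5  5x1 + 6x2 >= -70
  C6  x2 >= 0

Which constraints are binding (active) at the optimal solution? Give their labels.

Corner points and z = 9x1 - 8x2:
  (0, 13) → z = -104
  (65/12, 0) → z = 195/4
  (0, 0) → z = 0

The maximum is at (65/12, 0). Substituting into each constraint, equality holds for C1 and C6; the remaining constraints have slack.

C1 and C6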